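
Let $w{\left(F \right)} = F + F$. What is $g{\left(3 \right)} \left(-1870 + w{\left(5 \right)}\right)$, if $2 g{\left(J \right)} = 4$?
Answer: $-3720$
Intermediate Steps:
$w{\left(F \right)} = 2 F$
$g{\left(J \right)} = 2$ ($g{\left(J \right)} = \frac{1}{2} \cdot 4 = 2$)
$g{\left(3 \right)} \left(-1870 + w{\left(5 \right)}\right) = 2 \left(-1870 + 2 \cdot 5\right) = 2 \left(-1870 + 10\right) = 2 \left(-1860\right) = -3720$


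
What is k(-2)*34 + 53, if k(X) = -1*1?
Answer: 19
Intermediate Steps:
k(X) = -1
k(-2)*34 + 53 = -1*34 + 53 = -34 + 53 = 19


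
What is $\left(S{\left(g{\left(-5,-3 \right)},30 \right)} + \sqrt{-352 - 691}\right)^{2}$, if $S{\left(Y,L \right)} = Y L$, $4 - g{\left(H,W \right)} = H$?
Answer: $\left(270 + i \sqrt{1043}\right)^{2} \approx 71857.0 + 17440.0 i$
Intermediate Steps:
$g{\left(H,W \right)} = 4 - H$
$S{\left(Y,L \right)} = L Y$
$\left(S{\left(g{\left(-5,-3 \right)},30 \right)} + \sqrt{-352 - 691}\right)^{2} = \left(30 \left(4 - -5\right) + \sqrt{-352 - 691}\right)^{2} = \left(30 \left(4 + 5\right) + \sqrt{-1043}\right)^{2} = \left(30 \cdot 9 + i \sqrt{1043}\right)^{2} = \left(270 + i \sqrt{1043}\right)^{2}$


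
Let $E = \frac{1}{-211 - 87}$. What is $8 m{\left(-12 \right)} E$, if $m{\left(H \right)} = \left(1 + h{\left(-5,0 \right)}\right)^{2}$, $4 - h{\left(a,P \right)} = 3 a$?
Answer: $- \frac{1600}{149} \approx -10.738$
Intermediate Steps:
$h{\left(a,P \right)} = 4 - 3 a$
$E = - \frac{1}{298}$ ($E = \frac{1}{-298} = - \frac{1}{298} \approx -0.0033557$)
$m{\left(H \right)} = 400$ ($m{\left(H \right)} = \left(1 + \left(4 - -15\right)\right)^{2} = \left(1 + \left(4 + 15\right)\right)^{2} = \left(1 + 19\right)^{2} = 20^{2} = 400$)
$8 m{\left(-12 \right)} E = 8 \cdot 400 \left(- \frac{1}{298}\right) = 3200 \left(- \frac{1}{298}\right) = - \frac{1600}{149}$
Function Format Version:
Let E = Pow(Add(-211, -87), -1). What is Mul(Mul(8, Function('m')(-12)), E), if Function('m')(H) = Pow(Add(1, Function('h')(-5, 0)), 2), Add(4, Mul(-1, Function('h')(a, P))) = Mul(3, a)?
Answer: Rational(-1600, 149) ≈ -10.738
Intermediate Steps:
Function('h')(a, P) = Add(4, Mul(-3, a)) (Function('h')(a, P) = Add(4, Mul(-1, Mul(3, a))) = Add(4, Mul(-3, a)))
E = Rational(-1, 298) (E = Pow(-298, -1) = Rational(-1, 298) ≈ -0.0033557)
Function('m')(H) = 400 (Function('m')(H) = Pow(Add(1, Add(4, Mul(-3, -5))), 2) = Pow(Add(1, Add(4, 15)), 2) = Pow(Add(1, 19), 2) = Pow(20, 2) = 400)
Mul(Mul(8, Function('m')(-12)), E) = Mul(Mul(8, 400), Rational(-1, 298)) = Mul(3200, Rational(-1, 298)) = Rational(-1600, 149)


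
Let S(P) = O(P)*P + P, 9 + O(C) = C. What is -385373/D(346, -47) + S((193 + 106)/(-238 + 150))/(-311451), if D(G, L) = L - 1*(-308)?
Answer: -309824059221343/209833259328 ≈ -1476.5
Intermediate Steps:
D(G, L) = 308 + L (D(G, L) = L + 308 = 308 + L)
O(C) = -9 + C
S(P) = P + P*(-9 + P) (S(P) = (-9 + P)*P + P = P*(-9 + P) + P = P + P*(-9 + P))
-385373/D(346, -47) + S((193 + 106)/(-238 + 150))/(-311451) = -385373/(308 - 47) + (((193 + 106)/(-238 + 150))*(-8 + (193 + 106)/(-238 + 150)))/(-311451) = -385373/261 + ((299/(-88))*(-8 + 299/(-88)))*(-1/311451) = -385373*1/261 + ((299*(-1/88))*(-8 + 299*(-1/88)))*(-1/311451) = -385373/261 - 299*(-8 - 299/88)/88*(-1/311451) = -385373/261 - 299/88*(-1003/88)*(-1/311451) = -385373/261 + (299897/7744)*(-1/311451) = -385373/261 - 299897/2411876544 = -309824059221343/209833259328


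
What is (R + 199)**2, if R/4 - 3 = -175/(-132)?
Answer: 50951044/1089 ≈ 46787.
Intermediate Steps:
R = 571/33 (R = 12 + 4*(-175/(-132)) = 12 + 4*(-175*(-1/132)) = 12 + 4*(175/132) = 12 + 175/33 = 571/33 ≈ 17.303)
(R + 199)**2 = (571/33 + 199)**2 = (7138/33)**2 = 50951044/1089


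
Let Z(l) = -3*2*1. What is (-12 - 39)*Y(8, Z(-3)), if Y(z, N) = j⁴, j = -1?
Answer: -51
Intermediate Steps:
Z(l) = -6 (Z(l) = -6*1 = -6)
Y(z, N) = 1 (Y(z, N) = (-1)⁴ = 1)
(-12 - 39)*Y(8, Z(-3)) = (-12 - 39)*1 = -51*1 = -51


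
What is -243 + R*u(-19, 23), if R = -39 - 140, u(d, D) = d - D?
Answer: 7275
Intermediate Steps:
R = -179
-243 + R*u(-19, 23) = -243 - 179*(-19 - 1*23) = -243 - 179*(-19 - 23) = -243 - 179*(-42) = -243 + 7518 = 7275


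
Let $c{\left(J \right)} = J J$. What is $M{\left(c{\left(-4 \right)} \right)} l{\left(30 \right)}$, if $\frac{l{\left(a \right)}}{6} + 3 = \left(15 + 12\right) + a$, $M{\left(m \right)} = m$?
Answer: $5184$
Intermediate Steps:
$c{\left(J \right)} = J^{2}$
$l{\left(a \right)} = 144 + 6 a$ ($l{\left(a \right)} = -18 + 6 \left(\left(15 + 12\right) + a\right) = -18 + 6 \left(27 + a\right) = -18 + \left(162 + 6 a\right) = 144 + 6 a$)
$M{\left(c{\left(-4 \right)} \right)} l{\left(30 \right)} = \left(-4\right)^{2} \left(144 + 6 \cdot 30\right) = 16 \left(144 + 180\right) = 16 \cdot 324 = 5184$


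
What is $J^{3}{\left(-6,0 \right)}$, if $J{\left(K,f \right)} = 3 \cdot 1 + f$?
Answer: $27$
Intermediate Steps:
$J{\left(K,f \right)} = 3 + f$
$J^{3}{\left(-6,0 \right)} = \left(3 + 0\right)^{3} = 3^{3} = 27$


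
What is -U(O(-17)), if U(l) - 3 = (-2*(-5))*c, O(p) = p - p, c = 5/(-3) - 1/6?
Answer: 46/3 ≈ 15.333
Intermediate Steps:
c = -11/6 (c = 5*(-⅓) - 1*⅙ = -5/3 - ⅙ = -11/6 ≈ -1.8333)
O(p) = 0
U(l) = -46/3 (U(l) = 3 - 2*(-5)*(-11/6) = 3 + 10*(-11/6) = 3 - 55/3 = -46/3)
-U(O(-17)) = -1*(-46/3) = 46/3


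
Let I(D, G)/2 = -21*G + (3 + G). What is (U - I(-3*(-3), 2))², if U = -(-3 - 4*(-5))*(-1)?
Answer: 8281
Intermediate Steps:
U = 17 (U = -(-3 + 20)*(-1) = -17*(-1) = -1*(-17) = 17)
I(D, G) = 6 - 40*G (I(D, G) = 2*(-21*G + (3 + G)) = 2*(3 - 20*G) = 6 - 40*G)
(U - I(-3*(-3), 2))² = (17 - (6 - 40*2))² = (17 - (6 - 80))² = (17 - 1*(-74))² = (17 + 74)² = 91² = 8281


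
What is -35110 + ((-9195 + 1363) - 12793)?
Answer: -55735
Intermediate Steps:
-35110 + ((-9195 + 1363) - 12793) = -35110 + (-7832 - 12793) = -35110 - 20625 = -55735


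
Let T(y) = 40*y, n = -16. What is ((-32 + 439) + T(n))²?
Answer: 54289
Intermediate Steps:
((-32 + 439) + T(n))² = ((-32 + 439) + 40*(-16))² = (407 - 640)² = (-233)² = 54289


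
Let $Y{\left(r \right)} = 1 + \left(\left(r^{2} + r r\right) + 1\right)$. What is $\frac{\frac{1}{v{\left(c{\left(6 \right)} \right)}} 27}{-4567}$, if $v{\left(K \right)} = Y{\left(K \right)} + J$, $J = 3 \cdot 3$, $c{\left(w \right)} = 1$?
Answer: $- \frac{27}{59371} \approx -0.00045477$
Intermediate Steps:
$Y{\left(r \right)} = 2 + 2 r^{2}$ ($Y{\left(r \right)} = 1 + \left(\left(r^{2} + r^{2}\right) + 1\right) = 1 + \left(2 r^{2} + 1\right) = 1 + \left(1 + 2 r^{2}\right) = 2 + 2 r^{2}$)
$J = 9$
$v{\left(K \right)} = 11 + 2 K^{2}$ ($v{\left(K \right)} = \left(2 + 2 K^{2}\right) + 9 = 11 + 2 K^{2}$)
$\frac{\frac{1}{v{\left(c{\left(6 \right)} \right)}} 27}{-4567} = \frac{\frac{1}{11 + 2 \cdot 1^{2}} \cdot 27}{-4567} = \frac{1}{11 + 2 \cdot 1} \cdot 27 \left(- \frac{1}{4567}\right) = \frac{1}{11 + 2} \cdot 27 \left(- \frac{1}{4567}\right) = \frac{1}{13} \cdot 27 \left(- \frac{1}{4567}\right) = \frac{27}{13} \left(- \frac{1}{4567}\right) = - \frac{27}{59371}$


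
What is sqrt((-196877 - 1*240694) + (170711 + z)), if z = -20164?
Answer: 4*I*sqrt(17939) ≈ 535.75*I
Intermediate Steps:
sqrt((-196877 - 1*240694) + (170711 + z)) = sqrt((-196877 - 1*240694) + (170711 - 20164)) = sqrt((-196877 - 240694) + 150547) = sqrt(-437571 + 150547) = sqrt(-287024) = 4*I*sqrt(17939)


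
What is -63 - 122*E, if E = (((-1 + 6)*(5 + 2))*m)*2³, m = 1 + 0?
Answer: -34223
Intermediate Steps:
m = 1
E = 280 (E = (((-1 + 6)*(5 + 2))*1)*2³ = ((5*7)*1)*8 = (35*1)*8 = 35*8 = 280)
-63 - 122*E = -63 - 122*280 = -63 - 34160 = -34223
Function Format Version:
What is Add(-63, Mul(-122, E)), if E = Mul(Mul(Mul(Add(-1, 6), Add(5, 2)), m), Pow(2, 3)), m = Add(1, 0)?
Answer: -34223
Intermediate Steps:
m = 1
E = 280 (E = Mul(Mul(Mul(Add(-1, 6), Add(5, 2)), 1), Pow(2, 3)) = Mul(Mul(Mul(5, 7), 1), 8) = Mul(Mul(35, 1), 8) = Mul(35, 8) = 280)
Add(-63, Mul(-122, E)) = Add(-63, Mul(-122, 280)) = Add(-63, -34160) = -34223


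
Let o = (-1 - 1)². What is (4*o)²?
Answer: 256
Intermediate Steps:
o = 4 (o = (-2)² = 4)
(4*o)² = (4*4)² = 16² = 256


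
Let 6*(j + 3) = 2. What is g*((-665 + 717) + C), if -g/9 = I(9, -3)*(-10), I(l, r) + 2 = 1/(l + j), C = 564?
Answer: -1940400/19 ≈ -1.0213e+5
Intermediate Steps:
j = -8/3 (j = -3 + (1/6)*2 = -3 + 1/3 = -8/3 ≈ -2.6667)
I(l, r) = -2 + 1/(-8/3 + l) (I(l, r) = -2 + 1/(l - 8/3) = -2 + 1/(-8/3 + l))
g = -3150/19 (g = -9*(19 - 6*9)/(-8 + 3*9)*(-10) = -9*(19 - 54)/(-8 + 27)*(-10) = -9*-35/19*(-10) = -9*(1/19)*(-35)*(-10) = -(-315)*(-10)/19 = -9*350/19 = -3150/19 ≈ -165.79)
g*((-665 + 717) + C) = -3150*((-665 + 717) + 564)/19 = -3150*(52 + 564)/19 = -3150/19*616 = -1940400/19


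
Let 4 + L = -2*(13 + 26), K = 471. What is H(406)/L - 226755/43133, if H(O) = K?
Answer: -38909553/3536906 ≈ -11.001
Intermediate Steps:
H(O) = 471
L = -82 (L = -4 - 2*(13 + 26) = -4 - 2*39 = -4 - 78 = -82)
H(406)/L - 226755/43133 = 471/(-82) - 226755/43133 = 471*(-1/82) - 226755*1/43133 = -471/82 - 226755/43133 = -38909553/3536906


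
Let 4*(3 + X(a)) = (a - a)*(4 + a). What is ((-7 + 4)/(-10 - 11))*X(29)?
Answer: -3/7 ≈ -0.42857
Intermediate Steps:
X(a) = -3 (X(a) = -3 + ((a - a)*(4 + a))/4 = -3 + (0*(4 + a))/4 = -3 + (¼)*0 = -3 + 0 = -3)
((-7 + 4)/(-10 - 11))*X(29) = ((-7 + 4)/(-10 - 11))*(-3) = -3/(-21)*(-3) = -3*(-1/21)*(-3) = (⅐)*(-3) = -3/7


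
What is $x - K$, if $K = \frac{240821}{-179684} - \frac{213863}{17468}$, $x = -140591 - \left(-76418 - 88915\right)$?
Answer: $\frac{9712605928953}{392340014} \approx 24756.0$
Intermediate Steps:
$x = 24742$ ($x = -140591 - \left(-76418 - 88915\right) = -140591 - -165333 = -140591 + 165333 = 24742$)
$K = - \frac{5329302565}{392340014}$ ($K = 240821 \left(- \frac{1}{179684}\right) - \frac{213863}{17468} = - \frac{240821}{179684} - \frac{213863}{17468} = - \frac{5329302565}{392340014} \approx -13.583$)
$x - K = 24742 - - \frac{5329302565}{392340014} = 24742 + \frac{5329302565}{392340014} = \frac{9712605928953}{392340014}$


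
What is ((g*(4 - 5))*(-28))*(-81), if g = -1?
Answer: 2268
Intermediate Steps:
((g*(4 - 5))*(-28))*(-81) = (-(4 - 5)*(-28))*(-81) = (-1*(-1)*(-28))*(-81) = (1*(-28))*(-81) = -28*(-81) = 2268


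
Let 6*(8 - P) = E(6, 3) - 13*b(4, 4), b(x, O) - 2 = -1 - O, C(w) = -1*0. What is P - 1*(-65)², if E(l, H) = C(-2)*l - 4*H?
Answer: -8443/2 ≈ -4221.5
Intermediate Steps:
C(w) = 0
b(x, O) = 1 - O (b(x, O) = 2 + (-1 - O) = 1 - O)
E(l, H) = -4*H (E(l, H) = 0*l - 4*H = 0 - 4*H = -4*H)
P = 7/2 (P = 8 - (-4*3 - 13*(1 - 1*4))/6 = 8 - (-12 - 13*(1 - 4))/6 = 8 - (-12 - 13*(-3))/6 = 8 - (-12 + 39)/6 = 8 - ⅙*27 = 8 - 9/2 = 7/2 ≈ 3.5000)
P - 1*(-65)² = 7/2 - 1*(-65)² = 7/2 - 1*4225 = 7/2 - 4225 = -8443/2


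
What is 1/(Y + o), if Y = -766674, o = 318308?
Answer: -1/448366 ≈ -2.2303e-6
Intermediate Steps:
1/(Y + o) = 1/(-766674 + 318308) = 1/(-448366) = -1/448366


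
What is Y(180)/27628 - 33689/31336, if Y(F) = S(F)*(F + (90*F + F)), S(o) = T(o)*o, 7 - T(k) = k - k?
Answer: 163228420477/216437752 ≈ 754.16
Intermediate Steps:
T(k) = 7 (T(k) = 7 - (k - k) = 7 - 1*0 = 7 + 0 = 7)
S(o) = 7*o
Y(F) = 644*F² (Y(F) = (7*F)*(F + (90*F + F)) = (7*F)*(F + 91*F) = (7*F)*(92*F) = 644*F²)
Y(180)/27628 - 33689/31336 = (644*180²)/27628 - 33689/31336 = (644*32400)*(1/27628) - 33689*1/31336 = 20865600*(1/27628) - 33689/31336 = 5216400/6907 - 33689/31336 = 163228420477/216437752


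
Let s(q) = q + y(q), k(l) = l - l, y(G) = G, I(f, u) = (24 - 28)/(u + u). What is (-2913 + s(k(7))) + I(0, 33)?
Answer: -96131/33 ≈ -2913.1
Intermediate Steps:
I(f, u) = -2/u (I(f, u) = -4*1/(2*u) = -2/u)
k(l) = 0
s(q) = 2*q (s(q) = q + q = 2*q)
(-2913 + s(k(7))) + I(0, 33) = (-2913 + 2*0) - 2/33 = (-2913 + 0) - 2*1/33 = -2913 - 2/33 = -96131/33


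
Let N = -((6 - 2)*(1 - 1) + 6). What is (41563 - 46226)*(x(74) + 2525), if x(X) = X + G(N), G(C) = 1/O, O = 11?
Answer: -133315170/11 ≈ -1.2120e+7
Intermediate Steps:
N = -6 (N = -(4*0 + 6) = -(0 + 6) = -1*6 = -6)
G(C) = 1/11
x(X) = 1/11 + X (x(X) = X + 1/11 = 1/11 + X)
(41563 - 46226)*(x(74) + 2525) = (41563 - 46226)*((1/11 + 74) + 2525) = -4663*(815/11 + 2525) = -4663*28590/11 = -133315170/11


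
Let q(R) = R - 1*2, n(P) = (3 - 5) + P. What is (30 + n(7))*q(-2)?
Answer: -140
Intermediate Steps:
n(P) = -2 + P
q(R) = -2 + R (q(R) = R - 2 = -2 + R)
(30 + n(7))*q(-2) = (30 + (-2 + 7))*(-2 - 2) = (30 + 5)*(-4) = 35*(-4) = -140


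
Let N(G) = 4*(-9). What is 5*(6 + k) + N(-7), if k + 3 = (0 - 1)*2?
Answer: -31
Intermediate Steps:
k = -5 (k = -3 + (0 - 1)*2 = -3 - 1*2 = -3 - 2 = -5)
N(G) = -36
5*(6 + k) + N(-7) = 5*(6 - 5) - 36 = 5*1 - 36 = 5 - 36 = -31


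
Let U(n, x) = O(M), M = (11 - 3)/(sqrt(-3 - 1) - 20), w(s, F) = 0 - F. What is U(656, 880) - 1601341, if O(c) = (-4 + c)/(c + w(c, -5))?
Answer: -3428473125/2141 - 36*I/2141 ≈ -1.6013e+6 - 0.016815*I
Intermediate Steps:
w(s, F) = -F
M = 2*(-20 - 2*I)/101 (M = 8/(sqrt(-4) - 20) = 8/(2*I - 20) = 8/(-20 + 2*I) = 8*((-20 - 2*I)/404) = 2*(-20 - 2*I)/101 ≈ -0.39604 - 0.039604*I)
O(c) = (-4 + c)/(5 + c) (O(c) = (-4 + c)/(c - 1*(-5)) = (-4 + c)/(c + 5) = (-4 + c)/(5 + c))
U(n, x) = 101*(-444/101 - 4*I/101)*(465/101 + 4*I/101)/2141 (U(n, x) = (-4 + (-40/101 - 4*I/101))/(5 + (-40/101 - 4*I/101)) = (-444/101 - 4*I/101)/(465/101 - 4*I/101) = (101*(465/101 + 4*I/101)/2141)*(-444/101 - 4*I/101) = 101*(-444/101 - 4*I/101)*(465/101 + 4*I/101)/2141)
U(656, 880) - 1601341 = (-2044/2141 - 36*I/2141) - 1601341 = -3428473125/2141 - 36*I/2141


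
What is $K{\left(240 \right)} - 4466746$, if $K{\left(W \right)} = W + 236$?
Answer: $-4466270$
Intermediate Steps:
$K{\left(W \right)} = 236 + W$
$K{\left(240 \right)} - 4466746 = \left(236 + 240\right) - 4466746 = 476 - 4466746 = -4466270$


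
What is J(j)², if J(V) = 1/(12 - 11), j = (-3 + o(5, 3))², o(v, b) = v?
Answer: 1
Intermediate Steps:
j = 4 (j = (-3 + 5)² = 2² = 4)
J(V) = 1 (J(V) = 1/1 = 1)
J(j)² = 1² = 1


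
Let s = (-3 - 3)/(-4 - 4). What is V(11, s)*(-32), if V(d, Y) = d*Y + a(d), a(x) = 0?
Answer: -264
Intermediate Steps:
s = 3/4 (s = -6/(-8) = -6*(-1/8) = 3/4 ≈ 0.75000)
V(d, Y) = Y*d (V(d, Y) = d*Y + 0 = Y*d + 0 = Y*d)
V(11, s)*(-32) = ((3/4)*11)*(-32) = (33/4)*(-32) = -264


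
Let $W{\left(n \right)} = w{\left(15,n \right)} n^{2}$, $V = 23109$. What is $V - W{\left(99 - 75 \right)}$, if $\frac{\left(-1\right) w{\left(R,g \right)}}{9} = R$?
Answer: $100869$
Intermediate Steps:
$w{\left(R,g \right)} = - 9 R$
$W{\left(n \right)} = - 135 n^{2}$ ($W{\left(n \right)} = \left(-9\right) 15 n^{2} = - 135 n^{2}$)
$V - W{\left(99 - 75 \right)} = 23109 - - 135 \left(99 - 75\right)^{2} = 23109 - - 135 \cdot 24^{2} = 23109 - \left(-135\right) 576 = 23109 - -77760 = 23109 + 77760 = 100869$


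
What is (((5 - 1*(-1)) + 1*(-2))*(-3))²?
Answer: 144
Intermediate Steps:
(((5 - 1*(-1)) + 1*(-2))*(-3))² = (((5 + 1) - 2)*(-3))² = ((6 - 2)*(-3))² = (4*(-3))² = (-12)² = 144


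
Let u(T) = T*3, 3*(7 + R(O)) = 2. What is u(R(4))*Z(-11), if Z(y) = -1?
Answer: 19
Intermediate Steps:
R(O) = -19/3 (R(O) = -7 + (⅓)*2 = -7 + ⅔ = -19/3)
u(T) = 3*T
u(R(4))*Z(-11) = (3*(-19/3))*(-1) = -19*(-1) = 19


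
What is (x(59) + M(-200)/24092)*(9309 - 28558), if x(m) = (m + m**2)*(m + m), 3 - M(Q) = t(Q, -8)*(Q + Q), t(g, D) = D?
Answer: -193716296870707/24092 ≈ -8.0407e+9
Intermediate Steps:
M(Q) = 3 + 16*Q (M(Q) = 3 - (-8)*(Q + Q) = 3 - (-8)*2*Q = 3 - (-16)*Q = 3 + 16*Q)
x(m) = 2*m*(m + m**2) (x(m) = (m + m**2)*(2*m) = 2*m*(m + m**2))
(x(59) + M(-200)/24092)*(9309 - 28558) = (2*59**2*(1 + 59) + (3 + 16*(-200))/24092)*(9309 - 28558) = (2*3481*60 + (3 - 3200)*(1/24092))*(-19249) = (417720 - 3197*1/24092)*(-19249) = (417720 - 3197/24092)*(-19249) = (10063707043/24092)*(-19249) = -193716296870707/24092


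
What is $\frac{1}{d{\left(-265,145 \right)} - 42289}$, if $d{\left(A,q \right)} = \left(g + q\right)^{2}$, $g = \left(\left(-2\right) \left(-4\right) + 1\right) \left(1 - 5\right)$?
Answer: $- \frac{1}{30408} \approx -3.2886 \cdot 10^{-5}$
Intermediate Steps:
$g = -36$ ($g = \left(8 + 1\right) \left(-4\right) = 9 \left(-4\right) = -36$)
$d{\left(A,q \right)} = \left(-36 + q\right)^{2}$
$\frac{1}{d{\left(-265,145 \right)} - 42289} = \frac{1}{\left(-36 + 145\right)^{2} - 42289} = \frac{1}{109^{2} - 42289} = \frac{1}{11881 - 42289} = \frac{1}{-30408} = - \frac{1}{30408}$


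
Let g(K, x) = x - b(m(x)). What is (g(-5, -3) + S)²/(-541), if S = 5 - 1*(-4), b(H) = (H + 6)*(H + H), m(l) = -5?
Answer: -256/541 ≈ -0.47320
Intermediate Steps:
b(H) = 2*H*(6 + H) (b(H) = (6 + H)*(2*H) = 2*H*(6 + H))
S = 9 (S = 5 + 4 = 9)
g(K, x) = 10 + x (g(K, x) = x - 2*(-5)*(6 - 5) = x - 2*(-5) = x - 1*(-10) = x + 10 = 10 + x)
(g(-5, -3) + S)²/(-541) = ((10 - 3) + 9)²/(-541) = (7 + 9)²*(-1/541) = 16²*(-1/541) = 256*(-1/541) = -256/541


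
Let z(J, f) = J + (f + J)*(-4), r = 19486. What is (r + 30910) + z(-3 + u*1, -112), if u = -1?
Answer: 50856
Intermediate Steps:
z(J, f) = -4*f - 3*J (z(J, f) = J + (J + f)*(-4) = J + (-4*J - 4*f) = -4*f - 3*J)
(r + 30910) + z(-3 + u*1, -112) = (19486 + 30910) + (-4*(-112) - 3*(-3 - 1*1)) = 50396 + (448 - 3*(-3 - 1)) = 50396 + (448 - 3*(-4)) = 50396 + (448 + 12) = 50396 + 460 = 50856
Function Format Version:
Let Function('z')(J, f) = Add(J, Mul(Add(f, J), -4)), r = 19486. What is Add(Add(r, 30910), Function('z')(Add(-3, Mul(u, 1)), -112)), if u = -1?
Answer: 50856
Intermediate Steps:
Function('z')(J, f) = Add(Mul(-4, f), Mul(-3, J)) (Function('z')(J, f) = Add(J, Mul(Add(J, f), -4)) = Add(J, Add(Mul(-4, J), Mul(-4, f))) = Add(Mul(-4, f), Mul(-3, J)))
Add(Add(r, 30910), Function('z')(Add(-3, Mul(u, 1)), -112)) = Add(Add(19486, 30910), Add(Mul(-4, -112), Mul(-3, Add(-3, Mul(-1, 1))))) = Add(50396, Add(448, Mul(-3, Add(-3, -1)))) = Add(50396, Add(448, Mul(-3, -4))) = Add(50396, Add(448, 12)) = Add(50396, 460) = 50856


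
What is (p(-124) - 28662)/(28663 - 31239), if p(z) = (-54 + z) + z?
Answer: 7241/644 ≈ 11.244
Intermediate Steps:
p(z) = -54 + 2*z
(p(-124) - 28662)/(28663 - 31239) = ((-54 + 2*(-124)) - 28662)/(28663 - 31239) = ((-54 - 248) - 28662)/(-2576) = (-302 - 28662)*(-1/2576) = -28964*(-1/2576) = 7241/644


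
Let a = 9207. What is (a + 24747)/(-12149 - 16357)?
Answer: -5659/4751 ≈ -1.1911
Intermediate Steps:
(a + 24747)/(-12149 - 16357) = (9207 + 24747)/(-12149 - 16357) = 33954/(-28506) = 33954*(-1/28506) = -5659/4751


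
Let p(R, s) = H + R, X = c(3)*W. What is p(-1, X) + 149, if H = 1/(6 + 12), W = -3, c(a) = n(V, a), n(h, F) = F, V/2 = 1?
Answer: 2665/18 ≈ 148.06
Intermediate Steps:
V = 2 (V = 2*1 = 2)
c(a) = a
X = -9 (X = 3*(-3) = -9)
H = 1/18 ≈ 0.055556
p(R, s) = 1/18 + R
p(-1, X) + 149 = (1/18 - 1) + 149 = -17/18 + 149 = 2665/18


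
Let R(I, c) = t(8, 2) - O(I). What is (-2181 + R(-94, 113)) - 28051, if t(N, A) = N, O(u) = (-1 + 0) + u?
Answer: -30129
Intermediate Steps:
O(u) = -1 + u
R(I, c) = 9 - I (R(I, c) = 8 - (-1 + I) = 8 + (1 - I) = 9 - I)
(-2181 + R(-94, 113)) - 28051 = (-2181 + (9 - 1*(-94))) - 28051 = (-2181 + (9 + 94)) - 28051 = (-2181 + 103) - 28051 = -2078 - 28051 = -30129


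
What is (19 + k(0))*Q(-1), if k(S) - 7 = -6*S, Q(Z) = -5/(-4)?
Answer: 65/2 ≈ 32.500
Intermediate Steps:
Q(Z) = 5/4 (Q(Z) = -5*(-¼) = 5/4)
k(S) = 7 - 6*S
(19 + k(0))*Q(-1) = (19 + (7 - 6*0))*(5/4) = (19 + (7 + 0))*(5/4) = (19 + 7)*(5/4) = 26*(5/4) = 65/2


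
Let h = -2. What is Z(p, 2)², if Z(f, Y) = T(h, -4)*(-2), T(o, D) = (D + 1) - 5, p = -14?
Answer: 256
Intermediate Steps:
T(o, D) = -4 + D (T(o, D) = (1 + D) - 5 = -4 + D)
Z(f, Y) = 16 (Z(f, Y) = (-4 - 4)*(-2) = -8*(-2) = 16)
Z(p, 2)² = 16² = 256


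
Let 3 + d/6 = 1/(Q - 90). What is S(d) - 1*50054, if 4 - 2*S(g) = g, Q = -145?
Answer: -11760102/235 ≈ -50043.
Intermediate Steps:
d = -4236/235 (d = -18 + 6/(-145 - 90) = -18 + 6/(-235) = -18 + 6*(-1/235) = -18 - 6/235 = -4236/235 ≈ -18.026)
S(g) = 2 - g/2
S(d) - 1*50054 = (2 - 1/2*(-4236/235)) - 1*50054 = (2 + 2118/235) - 50054 = 2588/235 - 50054 = -11760102/235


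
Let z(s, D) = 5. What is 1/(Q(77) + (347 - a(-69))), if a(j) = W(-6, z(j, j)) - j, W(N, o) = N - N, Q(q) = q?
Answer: 1/355 ≈ 0.0028169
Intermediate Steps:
W(N, o) = 0
a(j) = -j (a(j) = 0 - j = -j)
1/(Q(77) + (347 - a(-69))) = 1/(77 + (347 - (-1)*(-69))) = 1/(77 + (347 - 1*69)) = 1/(77 + (347 - 69)) = 1/(77 + 278) = 1/355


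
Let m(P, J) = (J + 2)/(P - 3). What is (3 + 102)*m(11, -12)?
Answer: -525/4 ≈ -131.25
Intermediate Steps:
m(P, J) = (2 + J)/(-3 + P)
(3 + 102)*m(11, -12) = (3 + 102)*((2 - 12)/(-3 + 11)) = 105*(-10/8) = 105*((⅛)*(-10)) = 105*(-5/4) = -525/4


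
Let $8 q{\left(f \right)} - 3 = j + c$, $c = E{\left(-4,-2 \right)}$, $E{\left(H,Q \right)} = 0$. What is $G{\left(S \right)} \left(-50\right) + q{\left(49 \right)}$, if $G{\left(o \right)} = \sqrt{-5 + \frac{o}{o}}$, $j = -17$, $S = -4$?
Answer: $- \frac{7}{4} - 100 i \approx -1.75 - 100.0 i$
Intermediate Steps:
$c = 0$
$q{\left(f \right)} = - \frac{7}{4}$ ($q{\left(f \right)} = \frac{3}{8} + \frac{-17 + 0}{8} = \frac{3}{8} + \frac{1}{8} \left(-17\right) = \frac{3}{8} - \frac{17}{8} = - \frac{7}{4}$)
$G{\left(o \right)} = 2 i$ ($G{\left(o \right)} = \sqrt{-5 + 1} = \sqrt{-4} = 2 i$)
$G{\left(S \right)} \left(-50\right) + q{\left(49 \right)} = 2 i \left(-50\right) - \frac{7}{4} = - 100 i - \frac{7}{4} = - \frac{7}{4} - 100 i$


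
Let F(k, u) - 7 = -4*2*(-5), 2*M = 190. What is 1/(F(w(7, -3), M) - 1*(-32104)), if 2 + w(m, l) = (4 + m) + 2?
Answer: 1/32151 ≈ 3.1103e-5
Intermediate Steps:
w(m, l) = 4 + m (w(m, l) = -2 + ((4 + m) + 2) = -2 + (6 + m) = 4 + m)
M = 95 (M = (½)*190 = 95)
F(k, u) = 47 (F(k, u) = 7 - 4*2*(-5) = 7 - 8*(-5) = 7 + 40 = 47)
1/(F(w(7, -3), M) - 1*(-32104)) = 1/(47 - 1*(-32104)) = 1/(47 + 32104) = 1/32151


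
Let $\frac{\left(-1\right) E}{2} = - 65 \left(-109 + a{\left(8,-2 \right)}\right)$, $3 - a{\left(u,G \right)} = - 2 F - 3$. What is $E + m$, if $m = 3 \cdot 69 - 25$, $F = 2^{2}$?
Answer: $-12168$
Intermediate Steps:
$F = 4$
$a{\left(u,G \right)} = 14$ ($a{\left(u,G \right)} = 3 - \left(\left(-2\right) 4 - 3\right) = 3 - \left(-8 - 3\right) = 3 - -11 = 3 + 11 = 14$)
$m = 182$ ($m = 207 - 25 = 182$)
$E = -12350$ ($E = - 2 \left(- 65 \left(-109 + 14\right)\right) = - 2 \left(\left(-65\right) \left(-95\right)\right) = \left(-2\right) 6175 = -12350$)
$E + m = -12350 + 182 = -12168$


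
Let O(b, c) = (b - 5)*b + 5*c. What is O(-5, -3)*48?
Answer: 1680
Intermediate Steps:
O(b, c) = 5*c + b*(-5 + b) (O(b, c) = (-5 + b)*b + 5*c = b*(-5 + b) + 5*c = 5*c + b*(-5 + b))
O(-5, -3)*48 = ((-5)² - 5*(-5) + 5*(-3))*48 = (25 + 25 - 15)*48 = 35*48 = 1680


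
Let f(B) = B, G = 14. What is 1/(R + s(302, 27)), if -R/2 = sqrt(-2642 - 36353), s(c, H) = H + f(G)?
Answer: 41/157661 + 2*I*sqrt(38995)/157661 ≈ 0.00026005 + 0.002505*I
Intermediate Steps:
s(c, H) = 14 + H (s(c, H) = H + 14 = 14 + H)
R = -2*I*sqrt(38995) (R = -2*sqrt(-2642 - 36353) = -2*I*sqrt(38995) ≈ -394.94*I)
1/(R + s(302, 27)) = 1/(-2*I*sqrt(38995) + (14 + 27)) = 1/(-2*I*sqrt(38995) + 41) = 1/(41 - 2*I*sqrt(38995))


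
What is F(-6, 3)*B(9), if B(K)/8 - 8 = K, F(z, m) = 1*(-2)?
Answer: -272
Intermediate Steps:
F(z, m) = -2
B(K) = 64 + 8*K
F(-6, 3)*B(9) = -2*(64 + 8*9) = -2*(64 + 72) = -2*136 = -272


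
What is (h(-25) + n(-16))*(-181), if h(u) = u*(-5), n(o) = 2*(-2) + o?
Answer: -19005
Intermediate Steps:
n(o) = -4 + o
h(u) = -5*u
(h(-25) + n(-16))*(-181) = (-5*(-25) + (-4 - 16))*(-181) = (125 - 20)*(-181) = 105*(-181) = -19005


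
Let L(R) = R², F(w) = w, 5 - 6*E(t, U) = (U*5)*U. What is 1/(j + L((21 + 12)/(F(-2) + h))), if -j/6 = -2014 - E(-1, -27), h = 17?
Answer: 25/211221 ≈ 0.00011836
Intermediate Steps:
E(t, U) = ⅚ - 5*U²/6 (E(t, U) = ⅚ - U*5*U/6 = ⅚ - 5*U*U/6 = ⅚ - 5*U²/6)
j = 8444 (j = -6*(-2014 - (⅚ - ⅚*(-27)²)) = -6*(-2014 - (⅚ - ⅚*729)) = -6*(-2014 - (⅚ - 1215/2)) = -6*(-2014 - 1*(-1820/3)) = -6*(-2014 + 1820/3) = -6*(-4222/3) = 8444)
1/(j + L((21 + 12)/(F(-2) + h))) = 1/(8444 + ((21 + 12)/(-2 + 17))²) = 1/(8444 + (33/15)²) = 1/(8444 + (33*(1/15))²) = 1/(8444 + (11/5)²) = 1/(8444 + 121/25) = 1/(211221/25) = 25/211221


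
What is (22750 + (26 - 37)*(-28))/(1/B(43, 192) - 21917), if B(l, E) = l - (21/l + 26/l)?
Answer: -13850172/13164797 ≈ -1.0521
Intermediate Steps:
B(l, E) = l - 47/l
(22750 + (26 - 37)*(-28))/(1/B(43, 192) - 21917) = (22750 + (26 - 37)*(-28))/(1/(43 - 47/43) - 21917) = (22750 - 11*(-28))/(1/(43 - 47*1/43) - 21917) = (22750 + 308)/(1/(43 - 47/43) - 21917) = 23058/(1/(1802/43) - 21917) = 23058/(43/1802 - 21917) = 23058/(-39494391/1802) = 23058*(-1802/39494391) = -13850172/13164797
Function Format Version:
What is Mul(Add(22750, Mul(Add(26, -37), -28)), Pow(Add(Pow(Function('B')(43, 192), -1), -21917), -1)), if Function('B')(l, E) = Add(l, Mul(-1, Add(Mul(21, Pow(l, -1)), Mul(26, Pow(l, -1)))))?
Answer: Rational(-13850172, 13164797) ≈ -1.0521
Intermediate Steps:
Function('B')(l, E) = Add(l, Mul(-47, Pow(l, -1))) (Function('B')(l, E) = Add(l, Mul(-1, Mul(47, Pow(l, -1)))) = Add(l, Mul(-47, Pow(l, -1))))
Mul(Add(22750, Mul(Add(26, -37), -28)), Pow(Add(Pow(Function('B')(43, 192), -1), -21917), -1)) = Mul(Add(22750, Mul(Add(26, -37), -28)), Pow(Add(Pow(Add(43, Mul(-47, Pow(43, -1))), -1), -21917), -1)) = Mul(Add(22750, Mul(-11, -28)), Pow(Add(Pow(Add(43, Mul(-47, Rational(1, 43))), -1), -21917), -1)) = Mul(Add(22750, 308), Pow(Add(Pow(Add(43, Rational(-47, 43)), -1), -21917), -1)) = Mul(23058, Pow(Add(Pow(Rational(1802, 43), -1), -21917), -1)) = Mul(23058, Pow(Add(Rational(43, 1802), -21917), -1)) = Mul(23058, Pow(Rational(-39494391, 1802), -1)) = Mul(23058, Rational(-1802, 39494391)) = Rational(-13850172, 13164797)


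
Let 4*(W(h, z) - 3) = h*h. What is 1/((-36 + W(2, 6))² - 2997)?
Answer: -1/1973 ≈ -0.00050684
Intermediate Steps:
W(h, z) = 3 + h²/4 (W(h, z) = 3 + (h*h)/4 = 3 + h²/4)
1/((-36 + W(2, 6))² - 2997) = 1/((-36 + (3 + (¼)*2²))² - 2997) = 1/((-36 + (3 + (¼)*4))² - 2997) = 1/((-36 + (3 + 1))² - 2997) = 1/((-36 + 4)² - 2997) = 1/((-32)² - 2997) = 1/(1024 - 2997) = 1/(-1973) = -1/1973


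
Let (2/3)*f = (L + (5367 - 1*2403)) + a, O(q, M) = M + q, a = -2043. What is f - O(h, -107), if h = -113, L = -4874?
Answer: -11419/2 ≈ -5709.5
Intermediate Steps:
f = -11859/2 (f = 3*((-4874 + (5367 - 1*2403)) - 2043)/2 = 3*((-4874 + (5367 - 2403)) - 2043)/2 = 3*((-4874 + 2964) - 2043)/2 = 3*(-1910 - 2043)/2 = (3/2)*(-3953) = -11859/2 ≈ -5929.5)
f - O(h, -107) = -11859/2 - (-107 - 113) = -11859/2 - 1*(-220) = -11859/2 + 220 = -11419/2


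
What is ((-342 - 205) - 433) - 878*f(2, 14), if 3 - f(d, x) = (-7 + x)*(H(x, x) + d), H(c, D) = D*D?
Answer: 1213294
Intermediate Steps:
H(c, D) = D**2
f(d, x) = 3 - (-7 + x)*(d + x**2) (f(d, x) = 3 - (-7 + x)*(x**2 + d) = 3 - (-7 + x)*(d + x**2))
((-342 - 205) - 433) - 878*f(2, 14) = ((-342 - 205) - 433) - 878*(3 - 1*14**3 + 7*2 + 7*14**2 - 1*2*14) = (-547 - 433) - 878*(3 - 1*2744 + 14 + 7*196 - 28) = -980 - 878*(3 - 2744 + 14 + 1372 - 28) = -980 - 878*(-1383) = -980 + 1214274 = 1213294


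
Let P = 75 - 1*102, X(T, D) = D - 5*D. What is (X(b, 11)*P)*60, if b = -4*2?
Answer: 71280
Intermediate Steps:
b = -8
X(T, D) = -4*D
P = -27 (P = 75 - 102 = -27)
(X(b, 11)*P)*60 = (-4*11*(-27))*60 = -44*(-27)*60 = 1188*60 = 71280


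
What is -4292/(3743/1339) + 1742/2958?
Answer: -8496535099/5535897 ≈ -1534.8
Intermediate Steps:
-4292/(3743/1339) + 1742/2958 = -4292/(3743*(1/1339)) + 1742*(1/2958) = -4292/3743/1339 + 871/1479 = -4292*1339/3743 + 871/1479 = -5746988/3743 + 871/1479 = -8496535099/5535897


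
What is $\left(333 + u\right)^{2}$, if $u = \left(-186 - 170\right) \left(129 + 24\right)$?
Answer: $2930598225$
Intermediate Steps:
$u = -54468$ ($u = \left(-356\right) 153 = -54468$)
$\left(333 + u\right)^{2} = \left(333 - 54468\right)^{2} = \left(-54135\right)^{2} = 2930598225$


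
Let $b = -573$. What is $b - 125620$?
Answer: $-126193$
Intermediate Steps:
$b - 125620 = -573 - 125620 = -126193$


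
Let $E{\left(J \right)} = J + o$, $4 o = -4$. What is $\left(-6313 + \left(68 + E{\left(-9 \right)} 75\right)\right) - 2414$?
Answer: $-9409$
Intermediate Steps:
$o = -1$ ($o = \frac{1}{4} \left(-4\right) = -1$)
$E{\left(J \right)} = -1 + J$ ($E{\left(J \right)} = J - 1 = -1 + J$)
$\left(-6313 + \left(68 + E{\left(-9 \right)} 75\right)\right) - 2414 = \left(-6313 + \left(68 + \left(-1 - 9\right) 75\right)\right) - 2414 = \left(-6313 + \left(68 - 750\right)\right) - 2414 = \left(-6313 - 682\right) - 2414 = -6995 - 2414 = -9409$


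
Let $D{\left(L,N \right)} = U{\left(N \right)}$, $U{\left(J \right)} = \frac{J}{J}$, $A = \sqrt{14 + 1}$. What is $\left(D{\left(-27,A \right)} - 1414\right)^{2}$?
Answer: $1996569$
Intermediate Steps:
$A = \sqrt{15} \approx 3.873$
$U{\left(J \right)} = 1$
$D{\left(L,N \right)} = 1$
$\left(D{\left(-27,A \right)} - 1414\right)^{2} = \left(1 - 1414\right)^{2} = \left(-1413\right)^{2} = 1996569$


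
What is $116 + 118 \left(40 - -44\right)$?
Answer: $10028$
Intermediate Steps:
$116 + 118 \left(40 - -44\right) = 116 + 118 \left(40 + 44\right) = 116 + 118 \cdot 84 = 116 + 9912 = 10028$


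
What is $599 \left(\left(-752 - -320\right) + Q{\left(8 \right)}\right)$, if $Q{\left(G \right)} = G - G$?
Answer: $-258768$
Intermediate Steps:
$Q{\left(G \right)} = 0$
$599 \left(\left(-752 - -320\right) + Q{\left(8 \right)}\right) = 599 \left(\left(-752 - -320\right) + 0\right) = 599 \left(\left(-752 + 320\right) + 0\right) = 599 \left(-432 + 0\right) = 599 \left(-432\right) = -258768$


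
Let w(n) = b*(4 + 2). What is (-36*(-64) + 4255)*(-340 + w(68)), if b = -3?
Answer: -2348122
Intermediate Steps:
w(n) = -18 (w(n) = -3*(4 + 2) = -3*6 = -18)
(-36*(-64) + 4255)*(-340 + w(68)) = (-36*(-64) + 4255)*(-340 - 18) = (2304 + 4255)*(-358) = 6559*(-358) = -2348122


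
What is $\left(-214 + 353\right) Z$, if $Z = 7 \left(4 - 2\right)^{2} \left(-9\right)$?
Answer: $-35028$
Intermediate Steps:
$Z = -252$ ($Z = 7 \cdot 2^{2} \left(-9\right) = 7 \cdot 4 \left(-9\right) = 28 \left(-9\right) = -252$)
$\left(-214 + 353\right) Z = \left(-214 + 353\right) \left(-252\right) = 139 \left(-252\right) = -35028$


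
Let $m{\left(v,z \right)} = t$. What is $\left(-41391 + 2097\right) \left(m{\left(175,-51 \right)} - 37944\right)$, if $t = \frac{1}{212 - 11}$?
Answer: $\frac{99895079814}{67} \approx 1.491 \cdot 10^{9}$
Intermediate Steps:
$t = \frac{1}{201} \approx 0.0049751$
$m{\left(v,z \right)} = \frac{1}{201}$
$\left(-41391 + 2097\right) \left(m{\left(175,-51 \right)} - 37944\right) = \left(-41391 + 2097\right) \left(\frac{1}{201} - 37944\right) = \left(-39294\right) \left(- \frac{7626743}{201}\right) = \frac{99895079814}{67}$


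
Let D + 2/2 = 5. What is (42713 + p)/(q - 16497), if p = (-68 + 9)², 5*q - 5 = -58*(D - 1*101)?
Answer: -38495/12809 ≈ -3.0053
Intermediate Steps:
D = 4 (D = -1 + 5 = 4)
q = 5631/5 (q = 1 + (-58*(4 - 1*101))/5 = 1 + (-58*(4 - 101))/5 = 1 + (-58*(-97))/5 = 1 + (⅕)*5626 = 1 + 5626/5 = 5631/5 ≈ 1126.2)
p = 3481 (p = (-59)² = 3481)
(42713 + p)/(q - 16497) = (42713 + 3481)/(5631/5 - 16497) = 46194/(-76854/5) = 46194*(-5/76854) = -38495/12809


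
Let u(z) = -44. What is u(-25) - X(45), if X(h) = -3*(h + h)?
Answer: 226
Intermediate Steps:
X(h) = -6*h
u(-25) - X(45) = -44 - (-6)*45 = -44 - 1*(-270) = -44 + 270 = 226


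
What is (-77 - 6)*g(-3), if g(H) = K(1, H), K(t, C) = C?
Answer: 249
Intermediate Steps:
g(H) = H
(-77 - 6)*g(-3) = (-77 - 6)*(-3) = -83*(-3) = 249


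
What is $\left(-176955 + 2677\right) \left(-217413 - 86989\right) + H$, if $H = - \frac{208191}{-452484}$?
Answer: $\frac{8001511636883365}{150828} \approx 5.3051 \cdot 10^{10}$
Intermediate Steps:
$H = \frac{69397}{150828}$ ($H = \left(-208191\right) \left(- \frac{1}{452484}\right) = \frac{69397}{150828} \approx 0.46011$)
$\left(-176955 + 2677\right) \left(-217413 - 86989\right) + H = \left(-176955 + 2677\right) \left(-217413 - 86989\right) + \frac{69397}{150828} = \left(-174278\right) \left(-304402\right) + \frac{69397}{150828} = 53050571756 + \frac{69397}{150828} = \frac{8001511636883365}{150828}$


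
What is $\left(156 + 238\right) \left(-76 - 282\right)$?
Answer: $-141052$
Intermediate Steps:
$\left(156 + 238\right) \left(-76 - 282\right) = 394 \left(-358\right) = -141052$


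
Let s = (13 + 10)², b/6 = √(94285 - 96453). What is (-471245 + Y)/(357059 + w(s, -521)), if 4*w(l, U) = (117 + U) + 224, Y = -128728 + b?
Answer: -599973/357014 + 6*I*√542/178507 ≈ -1.6805 + 0.00078252*I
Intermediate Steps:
b = 12*I*√542 (b = 6*√(94285 - 96453) = 6*√(-2168) = 6*(2*I*√542) = 12*I*√542 ≈ 279.37*I)
s = 529 (s = 23² = 529)
Y = -128728 + 12*I*√542 ≈ -1.2873e+5 + 279.37*I
w(l, U) = 341/4 + U/4 (w(l, U) = ((117 + U) + 224)/4 = (341 + U)/4 = 341/4 + U/4)
(-471245 + Y)/(357059 + w(s, -521)) = (-471245 + (-128728 + 12*I*√542))/(357059 + (341/4 + (¼)*(-521))) = (-599973 + 12*I*√542)/(357059 + (341/4 - 521/4)) = (-599973 + 12*I*√542)/(357059 - 45) = (-599973 + 12*I*√542)/357014 = (-599973 + 12*I*√542)*(1/357014) = -599973/357014 + 6*I*√542/178507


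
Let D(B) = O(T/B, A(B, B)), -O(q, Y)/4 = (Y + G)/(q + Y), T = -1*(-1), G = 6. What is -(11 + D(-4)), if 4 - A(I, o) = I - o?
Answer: -⅓ ≈ -0.33333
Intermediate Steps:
A(I, o) = 4 + o - I (A(I, o) = 4 - (I - o) = 4 + (o - I) = 4 + o - I)
T = 1
O(q, Y) = -4*(6 + Y)/(Y + q) (O(q, Y) = -4*(Y + 6)/(q + Y) = -4*(6 + Y)/(Y + q))
D(B) = -40/(4 + 1/B) (D(B) = 4*(-6 - (4 + B - B))/((4 + B - B) + 1/B) = 4*(-6 - 1*4)/(4 + 1/B) = 4*(-6 - 4)/(4 + 1/B) = 4*(-10)/(4 + 1/B) = -40/(4 + 1/B))
-(11 + D(-4)) = -(11 - 40*(-4)/(1 + 4*(-4))) = -(11 - 40*(-4)/(1 - 16)) = -(11 - 40*(-4)/(-15)) = -(11 - 40*(-4)*(-1/15)) = -(11 - 32/3) = -1*⅓ = -⅓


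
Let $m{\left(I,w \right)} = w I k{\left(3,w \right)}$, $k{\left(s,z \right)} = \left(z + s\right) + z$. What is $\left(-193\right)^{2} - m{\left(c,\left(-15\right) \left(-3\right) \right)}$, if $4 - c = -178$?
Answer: $-724421$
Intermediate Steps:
$c = 182$ ($c = 4 - -178 = 4 + 178 = 182$)
$k{\left(s,z \right)} = s + 2 z$ ($k{\left(s,z \right)} = \left(s + z\right) + z = s + 2 z$)
$m{\left(I,w \right)} = I w \left(3 + 2 w\right)$ ($m{\left(I,w \right)} = w I \left(3 + 2 w\right) = I w \left(3 + 2 w\right)$)
$\left(-193\right)^{2} - m{\left(c,\left(-15\right) \left(-3\right) \right)} = \left(-193\right)^{2} - 182 \left(\left(-15\right) \left(-3\right)\right) \left(3 + 2 \left(\left(-15\right) \left(-3\right)\right)\right) = 37249 - 182 \cdot 45 \left(3 + 2 \cdot 45\right) = 37249 - 182 \cdot 45 \left(3 + 90\right) = 37249 - 182 \cdot 45 \cdot 93 = 37249 - 761670 = -724421$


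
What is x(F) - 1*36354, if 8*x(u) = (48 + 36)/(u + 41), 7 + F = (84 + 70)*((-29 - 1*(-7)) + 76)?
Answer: -607111779/16700 ≈ -36354.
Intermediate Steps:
F = 8309 (F = -7 + (84 + 70)*((-29 - 1*(-7)) + 76) = -7 + 154*((-29 + 7) + 76) = -7 + 154*(-22 + 76) = -7 + 154*54 = -7 + 8316 = 8309)
x(u) = 21/(2*(41 + u)) (x(u) = ((48 + 36)/(u + 41))/8 = (84/(41 + u))/8 = 21/(2*(41 + u)))
x(F) - 1*36354 = 21/(2*(41 + 8309)) - 1*36354 = (21/2)/8350 - 36354 = (21/2)*(1/8350) - 36354 = 21/16700 - 36354 = -607111779/16700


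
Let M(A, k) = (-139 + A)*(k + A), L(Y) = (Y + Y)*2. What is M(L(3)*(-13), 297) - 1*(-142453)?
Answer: 100858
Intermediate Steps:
L(Y) = 4*Y (L(Y) = (2*Y)*2 = 4*Y)
M(A, k) = (-139 + A)*(A + k)
M(L(3)*(-13), 297) - 1*(-142453) = (((4*3)*(-13))² - 139*4*3*(-13) - 139*297 + ((4*3)*(-13))*297) - 1*(-142453) = ((12*(-13))² - 1668*(-13) - 41283 + (12*(-13))*297) + 142453 = ((-156)² - 139*(-156) - 41283 - 156*297) + 142453 = (24336 + 21684 - 41283 - 46332) + 142453 = -41595 + 142453 = 100858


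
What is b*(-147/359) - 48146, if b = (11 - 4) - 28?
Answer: -17281327/359 ≈ -48137.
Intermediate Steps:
b = -21 (b = 7 - 28 = -21)
b*(-147/359) - 48146 = -(-3087)/359 - 48146 = -21*(-147/359) - 48146 = 3087/359 - 48146 = -17281327/359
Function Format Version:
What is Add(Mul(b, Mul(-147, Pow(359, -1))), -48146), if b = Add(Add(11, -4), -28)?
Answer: Rational(-17281327, 359) ≈ -48137.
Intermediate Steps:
b = -21 (b = Add(7, -28) = -21)
Add(Mul(b, Mul(-147, Pow(359, -1))), -48146) = Add(Mul(-21, Mul(-147, Pow(359, -1))), -48146) = Add(Mul(-21, Mul(-147, Rational(1, 359))), -48146) = Add(Mul(-21, Rational(-147, 359)), -48146) = Add(Rational(3087, 359), -48146) = Rational(-17281327, 359)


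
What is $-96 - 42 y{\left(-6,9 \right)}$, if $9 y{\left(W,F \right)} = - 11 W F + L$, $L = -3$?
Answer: $-2854$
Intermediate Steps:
$y{\left(W,F \right)} = - \frac{1}{3} - \frac{11 F W}{9}$ ($y{\left(W,F \right)} = \frac{- 11 W F - 3}{9} = \frac{- 11 F W - 3}{9} = \frac{-3 - 11 F W}{9} = - \frac{1}{3} - \frac{11 F W}{9}$)
$-96 - 42 y{\left(-6,9 \right)} = -96 - 42 \left(- \frac{1}{3} - 11 \left(-6\right)\right) = -96 - 42 \left(- \frac{1}{3} + 66\right) = -96 - 2758 = -2854$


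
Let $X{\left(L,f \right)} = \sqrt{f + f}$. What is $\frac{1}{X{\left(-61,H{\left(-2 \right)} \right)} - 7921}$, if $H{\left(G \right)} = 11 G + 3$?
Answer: $- \frac{7921}{62742279} - \frac{i \sqrt{38}}{62742279} \approx -0.00012625 - 9.825 \cdot 10^{-8} i$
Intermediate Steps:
$H{\left(G \right)} = 3 + 11 G$
$X{\left(L,f \right)} = \sqrt{2} \sqrt{f}$ ($X{\left(L,f \right)} = \sqrt{2 f} = \sqrt{2} \sqrt{f}$)
$\frac{1}{X{\left(-61,H{\left(-2 \right)} \right)} - 7921} = \frac{1}{\sqrt{2} \sqrt{3 + 11 \left(-2\right)} - 7921} = \frac{1}{\sqrt{2} \sqrt{3 - 22} - 7921} = \frac{1}{\sqrt{2} \sqrt{-19} - 7921} = \frac{1}{\sqrt{2} i \sqrt{19} - 7921} = \frac{1}{i \sqrt{38} - 7921} = \frac{1}{-7921 + i \sqrt{38}}$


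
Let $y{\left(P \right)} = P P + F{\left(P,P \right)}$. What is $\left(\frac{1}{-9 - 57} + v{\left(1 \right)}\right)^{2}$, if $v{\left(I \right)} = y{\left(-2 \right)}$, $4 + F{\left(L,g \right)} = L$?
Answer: $\frac{17689}{4356} \approx 4.0608$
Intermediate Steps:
$F{\left(L,g \right)} = -4 + L$
$y{\left(P \right)} = -4 + P + P^{2}$ ($y{\left(P \right)} = P P + \left(-4 + P\right) = P^{2} + \left(-4 + P\right) = -4 + P + P^{2}$)
$v{\left(I \right)} = -2$ ($v{\left(I \right)} = -4 - 2 + \left(-2\right)^{2} = -4 - 2 + 4 = -2$)
$\left(\frac{1}{-9 - 57} + v{\left(1 \right)}\right)^{2} = \left(\frac{1}{-9 - 57} - 2\right)^{2} = \left(\frac{1}{-66} - 2\right)^{2} = \left(- \frac{1}{66} - 2\right)^{2} = \left(- \frac{133}{66}\right)^{2} = \frac{17689}{4356}$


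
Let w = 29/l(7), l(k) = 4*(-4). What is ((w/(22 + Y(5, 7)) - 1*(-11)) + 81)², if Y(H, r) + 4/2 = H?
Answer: 1352106441/160000 ≈ 8450.7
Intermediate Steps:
l(k) = -16
Y(H, r) = -2 + H
w = -29/16 (w = 29/(-16) = 29*(-1/16) = -29/16 ≈ -1.8125)
((w/(22 + Y(5, 7)) - 1*(-11)) + 81)² = ((-29/(16*(22 + (-2 + 5))) - 1*(-11)) + 81)² = ((-29/(16*(22 + 3)) + 11) + 81)² = ((-29/16/25 + 11) + 81)² = ((-29/16*1/25 + 11) + 81)² = ((-29/400 + 11) + 81)² = (4371/400 + 81)² = (36771/400)² = 1352106441/160000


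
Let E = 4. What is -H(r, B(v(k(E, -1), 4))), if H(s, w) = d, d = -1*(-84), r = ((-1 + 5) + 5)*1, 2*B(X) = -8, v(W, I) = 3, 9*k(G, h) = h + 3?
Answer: -84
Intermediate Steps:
k(G, h) = ⅓ + h/9 (k(G, h) = (h + 3)/9 = (3 + h)/9 = ⅓ + h/9)
B(X) = -4 (B(X) = (½)*(-8) = -4)
r = 9 (r = (4 + 5)*1 = 9*1 = 9)
d = 84
H(s, w) = 84
-H(r, B(v(k(E, -1), 4))) = -1*84 = -84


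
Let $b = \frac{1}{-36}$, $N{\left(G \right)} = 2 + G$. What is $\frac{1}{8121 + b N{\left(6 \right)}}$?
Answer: $\frac{9}{73087} \approx 0.00012314$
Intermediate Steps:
$b = - \frac{1}{36} \approx -0.027778$
$\frac{1}{8121 + b N{\left(6 \right)}} = \frac{1}{8121 - \frac{2 + 6}{36}} = \frac{1}{8121 - \frac{2}{9}} = \frac{1}{\frac{73087}{9}} = \frac{9}{73087}$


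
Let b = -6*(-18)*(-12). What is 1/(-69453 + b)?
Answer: -1/70749 ≈ -1.4134e-5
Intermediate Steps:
b = -1296 (b = 108*(-12) = -1296)
1/(-69453 + b) = 1/(-69453 - 1296) = 1/(-70749) = -1/70749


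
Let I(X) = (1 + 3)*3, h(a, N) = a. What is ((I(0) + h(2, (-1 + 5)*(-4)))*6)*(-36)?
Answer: -3024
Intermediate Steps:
I(X) = 12 (I(X) = 4*3 = 12)
((I(0) + h(2, (-1 + 5)*(-4)))*6)*(-36) = ((12 + 2)*6)*(-36) = (14*6)*(-36) = 84*(-36) = -3024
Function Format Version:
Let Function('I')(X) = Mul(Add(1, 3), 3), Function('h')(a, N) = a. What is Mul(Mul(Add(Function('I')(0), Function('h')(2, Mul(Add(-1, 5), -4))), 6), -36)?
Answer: -3024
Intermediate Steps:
Function('I')(X) = 12 (Function('I')(X) = Mul(4, 3) = 12)
Mul(Mul(Add(Function('I')(0), Function('h')(2, Mul(Add(-1, 5), -4))), 6), -36) = Mul(Mul(Add(12, 2), 6), -36) = Mul(Mul(14, 6), -36) = Mul(84, -36) = -3024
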